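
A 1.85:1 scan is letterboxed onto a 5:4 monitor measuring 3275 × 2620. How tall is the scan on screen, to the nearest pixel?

1770 px

Since 1.850 > 1.250, the scan is width-limited.
Content height = 3275 / 1.850 ≈ 1770.27 px.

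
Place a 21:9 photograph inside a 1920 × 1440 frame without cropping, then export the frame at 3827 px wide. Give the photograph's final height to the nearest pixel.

In the 1920×1440 frame the photograph fills the width: height = 1920 × 9/21 ≈ 822.86 px.
Resizing to 3827 px wide multiplies everything by 1.9932: 822.86 → 1640.14 px.

1640 px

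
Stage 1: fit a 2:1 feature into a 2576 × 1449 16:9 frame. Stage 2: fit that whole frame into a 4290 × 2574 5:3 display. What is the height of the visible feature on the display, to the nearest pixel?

2145 px

2:1 in 2576×1449: fills the width, so the feature is 2576.00 × 1288.00.
Second fit — the 16:9 canvas into 4290×2574 spans the width: 4290.00 × 2413.12 (×1.6654 from 2576×1449).
The feature scales with it: height 1288.00 × 1.6654 ≈ 2145.00.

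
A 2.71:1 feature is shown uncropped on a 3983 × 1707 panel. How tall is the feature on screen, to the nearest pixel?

1470 px

Since 2.710 > 2.333, the feature is width-limited.
The feature is 3983 / 2.710 ≈ 1469.74 px tall.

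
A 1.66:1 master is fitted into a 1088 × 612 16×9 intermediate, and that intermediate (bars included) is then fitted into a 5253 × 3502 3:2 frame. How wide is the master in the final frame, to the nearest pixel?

4905 px

1.66:1 in 1088×612: fills the height, so the master is 1015.92 × 612.00.
16×9 in 5253×3502: fills the width, so the intermediate becomes 5253.00 × 2954.81 — a scale of ×4.8281.
The master scales with it: width 1015.92 × 4.8281 ≈ 4904.99.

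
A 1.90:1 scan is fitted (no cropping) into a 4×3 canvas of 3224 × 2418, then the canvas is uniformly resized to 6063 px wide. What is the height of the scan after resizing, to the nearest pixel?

3191 px

Fitted into 3224×2418, the scan spans the width; its height is 3224 / 1.900 ≈ 1696.84 px.
The frame scales by 6063/3224 = 1.8806; 1696.84 × 1.8806 ≈ 3191.05 px.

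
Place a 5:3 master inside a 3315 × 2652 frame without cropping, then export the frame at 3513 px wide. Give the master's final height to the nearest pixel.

2108 px

At 3315×2652 the master is width-limited, so height = 3315 × 3/5 ≈ 1989.00 px.
Resizing to 3513 px wide multiplies everything by 1.0597: 1989.00 → 2107.80 px.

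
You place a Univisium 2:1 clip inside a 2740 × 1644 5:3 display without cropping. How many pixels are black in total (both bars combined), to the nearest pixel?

750760 pixels

Univisium 2:1 is wider than 5:3, so it spans the full width.
The clip is 2740 × 1/2 ≈ 1370.0000 px tall.
1644 − 1370.0000 = 274.0000 px of bars.
Bar area = 274.0000 × 2740 ≈ 750760 px.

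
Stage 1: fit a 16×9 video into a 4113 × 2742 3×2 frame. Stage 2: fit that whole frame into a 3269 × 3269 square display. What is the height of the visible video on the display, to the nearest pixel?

Inside the 4113×2742 canvas the video is width-limited at 4113.00 × 2313.56.
The 3×2 canvas is width-limited in 3269×3269, giving 3269.00 × 2179.33; scale factor 0.7948.
The video scales with it: height 2313.56 × 0.7948 ≈ 1838.81.

1839 px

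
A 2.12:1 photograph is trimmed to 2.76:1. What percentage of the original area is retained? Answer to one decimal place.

76.8%

The width stays; only height is cut (since 2.76:1 is wider than 2.12:1).
(2.120)/(2.760) ≈ 0.768 of the area survives.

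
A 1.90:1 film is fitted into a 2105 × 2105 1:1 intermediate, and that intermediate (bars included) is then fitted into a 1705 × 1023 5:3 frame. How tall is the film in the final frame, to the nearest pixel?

538 px

Inside the 2105×2105 canvas the film is width-limited at 2105.00 × 1107.89.
The 1:1 canvas is height-limited in 1705×1023, giving 1023.00 × 1023.00; scale factor 0.4860.
Applying the same ×0.4860: 1107.89 → 538.42.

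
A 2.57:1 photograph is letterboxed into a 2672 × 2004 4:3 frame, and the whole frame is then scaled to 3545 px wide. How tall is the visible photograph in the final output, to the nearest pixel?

1379 px

At 2672×2004 the photograph is width-limited, so height = 2672 / 2.570 ≈ 1039.69 px.
Scaling 2672 → 3545 is ×1.3267, so the height becomes 1039.69 × 1.3267 ≈ 1379.38 px.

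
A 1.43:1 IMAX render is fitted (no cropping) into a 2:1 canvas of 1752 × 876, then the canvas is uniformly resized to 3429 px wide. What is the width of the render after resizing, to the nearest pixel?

Fitted into 1752×876, the render spans the height; its width is 876 × 1.430 ≈ 1252.68 px.
Resizing to 3429 px wide multiplies everything by 1.9572: 1252.68 → 2451.74 px.

2452 px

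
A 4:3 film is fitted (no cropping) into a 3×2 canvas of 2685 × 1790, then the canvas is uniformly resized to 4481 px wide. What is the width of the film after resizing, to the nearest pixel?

3983 px

In the 2685×1790 frame the film fills the height: width = 1790 × 4/3 ≈ 2386.67 px.
Scaling 2685 → 4481 is ×1.6689, so the width becomes 2386.67 × 1.6689 ≈ 3983.11 px.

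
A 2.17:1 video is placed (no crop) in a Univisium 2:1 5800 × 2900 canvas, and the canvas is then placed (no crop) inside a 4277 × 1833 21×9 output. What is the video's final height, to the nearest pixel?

Inside the 5800×2900 canvas the video is width-limited at 5800.00 × 2672.81.
The Univisium 2:1 canvas is height-limited in 4277×1833, giving 3666.00 × 1833.00; scale factor 0.6321.
So the video's height is 2672.81 × 0.6321 ≈ 1689.40.

1689 px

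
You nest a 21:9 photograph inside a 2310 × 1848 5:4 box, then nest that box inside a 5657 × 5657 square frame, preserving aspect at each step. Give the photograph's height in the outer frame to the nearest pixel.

2424 px

21:9 in 2310×1848: fills the width, so the photograph is 2310.00 × 990.00.
The 5:4 canvas is width-limited in 5657×5657, giving 5657.00 × 4525.60; scale factor 2.4489.
The photograph scales with it: height 990.00 × 2.4489 ≈ 2424.43.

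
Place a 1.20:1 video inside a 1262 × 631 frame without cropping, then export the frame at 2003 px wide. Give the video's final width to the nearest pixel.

1202 px

Fitted into 1262×631, the video spans the height; its width is 631 × 1.200 ≈ 757.20 px.
Resizing to 2003 px wide multiplies everything by 1.5872: 757.20 → 1201.80 px.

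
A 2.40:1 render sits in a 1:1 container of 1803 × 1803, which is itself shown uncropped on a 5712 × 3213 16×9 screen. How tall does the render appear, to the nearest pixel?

1339 px

Inside the 1803×1803 canvas the render is width-limited at 1803.00 × 751.25.
Second fit — the 1:1 canvas into 5712×3213 spans the height: 3213.00 × 3213.00 (×1.7820 from 1803×1803).
The render scales with it: height 751.25 × 1.7820 ≈ 1338.75.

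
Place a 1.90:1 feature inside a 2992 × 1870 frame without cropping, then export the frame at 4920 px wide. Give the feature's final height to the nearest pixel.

At 2992×1870 the feature is width-limited, so height = 2992 / 1.900 ≈ 1574.74 px.
The frame scales by 4920/2992 = 1.6444; 1574.74 × 1.6444 ≈ 2589.47 px.

2589 px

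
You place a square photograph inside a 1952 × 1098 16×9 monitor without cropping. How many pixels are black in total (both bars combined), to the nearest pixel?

937692 pixels

square (1.000) < 16×9 (1.778), so the photograph fills the height.
The photograph is 1098 × 1/1 ≈ 1098.0000 px wide.
1952 − 1098.0000 = 854.0000 px of bars.
Across the 1098-px span: 854.0000 × 1098 ≈ 937692 px.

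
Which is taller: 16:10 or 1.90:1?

16:10

16:10 = 1.6 and 1.9; 1.9 > 1.6. The smaller width-to-height ratio is the taller frame.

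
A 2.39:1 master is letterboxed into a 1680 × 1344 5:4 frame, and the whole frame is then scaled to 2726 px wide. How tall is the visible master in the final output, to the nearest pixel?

1141 px

At 1680×1344 the master is width-limited, so height = 1680 / 2.390 ≈ 702.93 px.
Resizing to 2726 px wide multiplies everything by 1.6226: 702.93 → 1140.59 px.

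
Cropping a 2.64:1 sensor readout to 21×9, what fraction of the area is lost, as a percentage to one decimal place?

11.6%

The height stays; only width is cut (since 21×9 is narrower than 2.64:1).
(2.333)/(2.640) ≈ 0.884 of the area survives, leaving 11.62% discarded.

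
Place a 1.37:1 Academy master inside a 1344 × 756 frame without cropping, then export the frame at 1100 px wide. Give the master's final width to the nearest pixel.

Fitted into 1344×756, the master spans the height; its width is 756 × 1.370 ≈ 1035.72 px.
The frame scales by 1100/1344 = 0.8185; 1035.72 × 0.8185 ≈ 847.69 px.

848 px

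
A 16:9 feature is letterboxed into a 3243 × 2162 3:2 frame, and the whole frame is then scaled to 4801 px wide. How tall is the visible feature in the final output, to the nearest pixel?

2701 px

At 3243×2162 the feature is width-limited, so height = 3243 × 9/16 ≈ 1824.19 px.
The frame scales by 4801/3243 = 1.4804; 1824.19 × 1.4804 ≈ 2700.56 px.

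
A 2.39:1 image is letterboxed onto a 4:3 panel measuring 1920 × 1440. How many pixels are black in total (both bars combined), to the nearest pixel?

2.39:1 (2.390) > 4:3 (1.333), so the image fills the width.
The image is 1920 / 2.390 ≈ 803.3473 px tall.
Leftover height: 1440 − 803.3473 = 636.6527 px.
Bar area = 636.6527 × 1920 ≈ 1222373 px.

1222373 pixels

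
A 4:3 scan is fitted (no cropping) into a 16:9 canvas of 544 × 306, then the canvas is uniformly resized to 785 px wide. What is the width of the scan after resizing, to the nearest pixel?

589 px

In the 544×306 frame the scan fills the height: width = 306 × 4/3 ≈ 408.00 px.
Scaling 544 → 785 is ×1.4430, so the width becomes 408.00 × 1.4430 ≈ 588.75 px.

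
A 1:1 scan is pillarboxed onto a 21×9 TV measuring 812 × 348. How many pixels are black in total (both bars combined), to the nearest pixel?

161472 pixels

Since 1.000 < 2.333, the scan is height-limited.
Content width = 348 × 1/1 ≈ 348.0000 px.
Leftover width: 812 − 348.0000 = 464.0000 px.
That's 464.0000 × 348 ≈ 161472 black pixels.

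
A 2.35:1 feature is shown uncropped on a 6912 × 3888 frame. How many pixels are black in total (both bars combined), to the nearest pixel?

6543752 pixels

2.35:1 is wider than 16×9, so it spans the full width.
Content height = 6912 / 2.350 ≈ 2941.2766 px.
3888 − 2941.2766 = 946.7234 px of bars.
That's 946.7234 × 6912 ≈ 6543752 black pixels.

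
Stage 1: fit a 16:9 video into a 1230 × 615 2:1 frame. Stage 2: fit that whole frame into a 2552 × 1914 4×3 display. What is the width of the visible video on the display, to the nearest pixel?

2268 px

Inside the 1230×615 canvas the video is height-limited at 1093.33 × 615.00.
Second fit — the 2:1 canvas into 2552×1914 spans the width: 2552.00 × 1276.00 (×2.0748 from 1230×615).
So the video's width is 1093.33 × 2.0748 ≈ 2268.44.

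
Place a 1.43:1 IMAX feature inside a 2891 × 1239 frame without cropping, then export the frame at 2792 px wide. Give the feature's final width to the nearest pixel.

At 2891×1239 the feature is height-limited, so width = 1239 × 1.430 ≈ 1771.77 px.
Resizing to 2792 px wide multiplies everything by 0.9658: 1771.77 → 1711.10 px.

1711 px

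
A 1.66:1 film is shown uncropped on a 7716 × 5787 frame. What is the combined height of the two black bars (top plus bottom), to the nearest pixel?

1.66:1 (1.660) > 4:3 (1.333), so the film fills the width.
Content height = 7716 / 1.660 ≈ 4648.19 px.
Black = 5787 − 4648.19 = 1138.81 px.

1139 px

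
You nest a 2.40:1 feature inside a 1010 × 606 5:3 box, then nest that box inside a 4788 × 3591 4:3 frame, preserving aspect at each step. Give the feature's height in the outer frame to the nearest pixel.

1995 px

2.40:1 in 1010×606: fills the width, so the feature is 1010.00 × 420.83.
5:3 in 4788×3591: fills the width, so the intermediate becomes 4788.00 × 2872.80 — a scale of ×4.7406.
Applying the same ×4.7406: 420.83 → 1995.00.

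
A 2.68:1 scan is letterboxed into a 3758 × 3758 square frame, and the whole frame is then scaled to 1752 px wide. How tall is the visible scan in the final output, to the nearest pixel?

At 3758×3758 the scan is width-limited, so height = 3758 / 2.680 ≈ 1402.24 px.
Scaling 3758 → 1752 is ×0.4662, so the height becomes 1402.24 × 0.4662 ≈ 653.73 px.

654 px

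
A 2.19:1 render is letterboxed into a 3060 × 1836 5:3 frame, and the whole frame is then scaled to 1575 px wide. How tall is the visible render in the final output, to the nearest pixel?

719 px

At 3060×1836 the render is width-limited, so height = 3060 / 2.190 ≈ 1397.26 px.
Scaling 3060 → 1575 is ×0.5147, so the height becomes 1397.26 × 0.5147 ≈ 719.18 px.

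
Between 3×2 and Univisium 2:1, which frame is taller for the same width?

3×2 = 1.5 and Univisium 2:1 = 2; 2 > 1.5. The smaller width-to-height ratio is the taller frame.

3×2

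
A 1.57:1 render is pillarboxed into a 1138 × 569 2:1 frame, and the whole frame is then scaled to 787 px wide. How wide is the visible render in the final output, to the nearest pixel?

Fitted into 1138×569, the render spans the height; its width is 569 × 1.570 ≈ 893.33 px.
Scaling 1138 → 787 is ×0.6916, so the width becomes 893.33 × 0.6916 ≈ 617.79 px.

618 px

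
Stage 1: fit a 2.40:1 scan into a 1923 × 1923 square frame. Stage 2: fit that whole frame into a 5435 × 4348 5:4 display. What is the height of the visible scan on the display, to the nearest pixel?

1812 px

2.40:1 in 1923×1923: fills the width, so the scan is 1923.00 × 801.25.
square in 5435×4348: fills the height, so the intermediate becomes 4348.00 × 4348.00 — a scale of ×2.2611.
The scan scales with it: height 801.25 × 2.2611 ≈ 1811.67.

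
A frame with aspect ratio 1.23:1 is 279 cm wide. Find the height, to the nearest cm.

279 / 1.230 = 226.83.

227 cm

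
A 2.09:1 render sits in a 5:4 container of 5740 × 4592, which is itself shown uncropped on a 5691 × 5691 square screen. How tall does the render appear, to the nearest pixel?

Inside the 5740×4592 canvas the render is width-limited at 5740.00 × 2746.41.
5:4 in 5691×5691: fills the width, so the intermediate becomes 5691.00 × 4552.80 — a scale of ×0.9915.
The render scales with it: height 2746.41 × 0.9915 ≈ 2722.97.

2723 px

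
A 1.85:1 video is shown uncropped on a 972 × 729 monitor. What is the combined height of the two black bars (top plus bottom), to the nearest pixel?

Since 1.850 > 1.333, the video is width-limited.
Content height = 972 / 1.850 ≈ 525.41 px.
Black = 729 − 525.41 = 203.59 px.

204 px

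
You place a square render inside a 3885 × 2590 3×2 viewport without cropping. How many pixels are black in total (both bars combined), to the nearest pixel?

square (1.000) < 3×2 (1.500), so the render fills the height.
Content width = 2590 × 1/1 ≈ 2590.0000 px.
Black = 3885 − 2590.0000 = 1295.0000 px.
That's 1295.0000 × 2590 ≈ 3354050 black pixels.

3354050 pixels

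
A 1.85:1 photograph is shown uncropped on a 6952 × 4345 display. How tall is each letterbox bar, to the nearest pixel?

1.85:1 is wider than 16:10, so it spans the full width.
That makes the image 3757.84 px tall (6952 / 1.850).
Leftover height: 4345 − 3757.84 = 587.16 px → 293.58 each side.

294 px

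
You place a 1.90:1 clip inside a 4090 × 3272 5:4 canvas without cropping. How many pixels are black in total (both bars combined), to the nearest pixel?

4578217 pixels

1.90:1 is wider than 5:4, so it spans the full width.
Content height = 4090 / 1.900 ≈ 2152.6316 px.
Black = 3272 − 2152.6316 = 1119.3684 px.
Bar area = 1119.3684 × 4090 ≈ 4578217 px.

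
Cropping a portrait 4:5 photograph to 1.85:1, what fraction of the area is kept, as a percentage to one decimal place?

43.2%

1.85:1 is wider than portrait 4:5, so the crop keeps the full width and trims the height.
Area ratio = (0.800)/(1.850) = 43.24% retained.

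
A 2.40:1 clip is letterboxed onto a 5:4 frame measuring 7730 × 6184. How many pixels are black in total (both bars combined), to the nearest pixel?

22905278 pixels

2.40:1 is wider than 5:4, so it spans the full width.
The clip is 7730 / 2.400 ≈ 3220.8333 px tall.
Leftover height: 6184 − 3220.8333 = 2963.1667 px.
Across the 7730-px span: 2963.1667 × 7730 ≈ 22905278 px.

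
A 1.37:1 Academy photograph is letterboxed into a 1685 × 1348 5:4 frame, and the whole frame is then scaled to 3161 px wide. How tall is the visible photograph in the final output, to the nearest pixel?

At 1685×1348 the photograph is width-limited, so height = 1685 / 1.370 ≈ 1229.93 px.
Scaling 1685 → 3161 is ×1.8760, so the height becomes 1229.93 × 1.8760 ≈ 2307.30 px.

2307 px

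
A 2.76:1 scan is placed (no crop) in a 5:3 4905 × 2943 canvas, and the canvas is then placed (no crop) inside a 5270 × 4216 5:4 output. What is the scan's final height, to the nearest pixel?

Inside the 4905×2943 canvas the scan is width-limited at 4905.00 × 1777.17.
The 5:3 canvas is width-limited in 5270×4216, giving 5270.00 × 3162.00; scale factor 1.0744.
The scan scales with it: height 1777.17 × 1.0744 ≈ 1909.42.

1909 px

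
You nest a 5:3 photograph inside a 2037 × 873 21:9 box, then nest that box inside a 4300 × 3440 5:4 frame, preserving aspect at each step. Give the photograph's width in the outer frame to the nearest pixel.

3071 px

First fit — 5:3 into 2037×873 spans the height: 1455.00 × 873.00.
21:9 in 4300×3440: fills the width, so the intermediate becomes 4300.00 × 1842.86 — a scale of ×2.1109.
The photograph scales with it: width 1455.00 × 2.1109 ≈ 3071.43.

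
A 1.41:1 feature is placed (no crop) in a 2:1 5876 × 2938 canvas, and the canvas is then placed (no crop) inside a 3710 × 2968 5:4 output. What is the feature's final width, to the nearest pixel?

2616 px

1.41:1 in 5876×2938: fills the height, so the feature is 4142.58 × 2938.00.
Second fit — the 2:1 canvas into 3710×2968 spans the width: 3710.00 × 1855.00 (×0.6314 from 5876×2938).
Applying the same ×0.6314: 4142.58 → 2615.55.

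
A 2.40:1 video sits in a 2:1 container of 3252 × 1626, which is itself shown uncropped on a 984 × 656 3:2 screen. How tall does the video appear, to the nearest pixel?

410 px

Inside the 3252×1626 canvas the video is width-limited at 3252.00 × 1355.00.
Second fit — the 2:1 canvas into 984×656 spans the width: 984.00 × 492.00 (×0.3026 from 3252×1626).
Applying the same ×0.3026: 1355.00 → 410.00.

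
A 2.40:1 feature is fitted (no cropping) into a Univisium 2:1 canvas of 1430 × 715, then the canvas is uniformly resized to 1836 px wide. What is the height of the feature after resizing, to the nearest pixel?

Fitted into 1430×715, the feature spans the width; its height is 1430 / 2.400 ≈ 595.83 px.
Resizing to 1836 px wide multiplies everything by 1.2839: 595.83 → 765.00 px.

765 px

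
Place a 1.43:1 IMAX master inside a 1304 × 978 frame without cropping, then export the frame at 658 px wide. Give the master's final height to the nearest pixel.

460 px

In the 1304×978 frame the master fills the width: height = 1304 / 1.430 ≈ 911.89 px.
Scaling 1304 → 658 is ×0.5046, so the height becomes 911.89 × 0.5046 ≈ 460.14 px.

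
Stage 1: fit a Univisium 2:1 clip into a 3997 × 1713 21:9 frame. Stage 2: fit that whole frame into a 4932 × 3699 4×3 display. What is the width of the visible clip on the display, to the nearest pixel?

4227 px

Inside the 3997×1713 canvas the clip is height-limited at 3426.00 × 1713.00.
Second fit — the 21:9 canvas into 4932×3699 spans the width: 4932.00 × 2113.71 (×1.2339 from 3997×1713).
The clip scales with it: width 3426.00 × 1.2339 ≈ 4227.43.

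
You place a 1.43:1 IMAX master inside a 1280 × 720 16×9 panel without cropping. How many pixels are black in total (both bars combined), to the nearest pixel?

180288 pixels

1.43:1 IMAX (1.430) < 16×9 (1.778), so the master fills the height.
Content width = 720 × 1.430 ≈ 1029.6000 px.
1280 − 1029.6000 = 250.4000 px of bars.
That's 250.4000 × 720 ≈ 180288 black pixels.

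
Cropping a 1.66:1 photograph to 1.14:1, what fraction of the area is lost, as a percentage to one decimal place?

The height stays; only width is cut (since 1.14:1 is narrower than 1.66:1).
(1.140)/(1.660) ≈ 0.687 of the area survives, leaving 31.33% discarded.

31.3%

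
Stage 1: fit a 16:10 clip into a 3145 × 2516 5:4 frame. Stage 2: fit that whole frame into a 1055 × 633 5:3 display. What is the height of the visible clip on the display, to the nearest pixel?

First fit — 16:10 into 3145×2516 spans the width: 3145.00 × 1965.62.
5:4 in 1055×633: fills the height, so the intermediate becomes 791.25 × 633.00 — a scale of ×0.2516.
Applying the same ×0.2516: 1965.62 → 494.53.

495 px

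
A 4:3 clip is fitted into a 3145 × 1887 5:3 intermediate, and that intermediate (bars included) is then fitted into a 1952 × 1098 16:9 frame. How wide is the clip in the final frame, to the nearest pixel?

1464 px

4:3 in 3145×1887: fills the height, so the clip is 2516.00 × 1887.00.
The 5:3 canvas is height-limited in 1952×1098, giving 1830.00 × 1098.00; scale factor 0.5819.
Applying the same ×0.5819: 2516.00 → 1464.00.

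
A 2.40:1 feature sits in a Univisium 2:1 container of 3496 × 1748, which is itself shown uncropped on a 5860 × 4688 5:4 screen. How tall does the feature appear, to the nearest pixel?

2.40:1 in 3496×1748: fills the width, so the feature is 3496.00 × 1456.67.
Second fit — the Univisium 2:1 canvas into 5860×4688 spans the width: 5860.00 × 2930.00 (×1.6762 from 3496×1748).
The feature scales with it: height 1456.67 × 1.6762 ≈ 2441.67.

2442 px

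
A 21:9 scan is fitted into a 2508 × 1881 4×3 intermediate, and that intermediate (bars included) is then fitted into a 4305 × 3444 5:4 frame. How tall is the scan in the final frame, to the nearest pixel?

First fit — 21:9 into 2508×1881 spans the width: 2508.00 × 1074.86.
Second fit — the 4×3 canvas into 4305×3444 spans the width: 4305.00 × 3228.75 (×1.7165 from 2508×1881).
The scan scales with it: height 1074.86 × 1.7165 ≈ 1845.00.

1845 px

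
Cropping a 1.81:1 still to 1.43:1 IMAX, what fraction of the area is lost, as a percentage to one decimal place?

Going from 1.81:1 to 1.43:1 IMAX means cutting width while keeping height.
(1.430)/(1.810) ≈ 0.790 of the area survives, leaving 20.99% discarded.

21.0%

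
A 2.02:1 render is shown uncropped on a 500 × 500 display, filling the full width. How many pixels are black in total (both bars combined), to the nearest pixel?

That makes the image 247.5248 px tall (500 / 2.020).
Leftover height: 500 − 247.5248 = 252.4752 px.
Across the 500-px span: 252.4752 × 500 ≈ 126238 px.

126238 pixels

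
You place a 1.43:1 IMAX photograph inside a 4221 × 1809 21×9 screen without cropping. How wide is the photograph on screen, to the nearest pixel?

2587 px

1.43:1 IMAX is narrower than 21×9, so it spans the full height.
That makes the image 2586.87 px wide (1809 × 1.430).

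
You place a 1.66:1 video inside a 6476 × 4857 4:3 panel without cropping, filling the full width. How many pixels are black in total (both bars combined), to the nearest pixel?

6189730 pixels

Content height = 6476 / 1.660 ≈ 3901.2048 px.
Leftover height: 4857 − 3901.2048 = 955.7952 px.
That's 955.7952 × 6476 ≈ 6189730 black pixels.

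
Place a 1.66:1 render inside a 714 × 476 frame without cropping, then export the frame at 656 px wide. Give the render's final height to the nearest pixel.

395 px

At 714×476 the render is width-limited, so height = 714 / 1.660 ≈ 430.12 px.
Resizing to 656 px wide multiplies everything by 0.9188: 430.12 → 395.18 px.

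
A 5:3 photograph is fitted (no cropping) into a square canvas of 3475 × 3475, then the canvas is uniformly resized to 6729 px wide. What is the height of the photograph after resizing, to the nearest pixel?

Fitted into 3475×3475, the photograph spans the width; its height is 3475 × 3/5 ≈ 2085.00 px.
Scaling 3475 → 6729 is ×1.9364, so the height becomes 2085.00 × 1.9364 ≈ 4037.40 px.

4037 px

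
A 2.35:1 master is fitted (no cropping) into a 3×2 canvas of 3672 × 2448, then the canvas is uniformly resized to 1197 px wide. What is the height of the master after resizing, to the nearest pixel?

In the 3672×2448 frame the master fills the width: height = 3672 / 2.350 ≈ 1562.55 px.
Scaling 3672 → 1197 is ×0.3260, so the height becomes 1562.55 × 0.3260 ≈ 509.36 px.

509 px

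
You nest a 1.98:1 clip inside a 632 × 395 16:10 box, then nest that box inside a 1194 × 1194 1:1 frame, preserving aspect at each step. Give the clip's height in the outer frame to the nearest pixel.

603 px

Inside the 632×395 canvas the clip is width-limited at 632.00 × 319.19.
Second fit — the 16:10 canvas into 1194×1194 spans the width: 1194.00 × 746.25 (×1.8892 from 632×395).
Applying the same ×1.8892: 319.19 → 603.03.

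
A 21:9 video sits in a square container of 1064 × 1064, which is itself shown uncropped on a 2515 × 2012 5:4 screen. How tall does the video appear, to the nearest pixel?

862 px

Inside the 1064×1064 canvas the video is width-limited at 1064.00 × 456.00.
square in 2515×2012: fills the height, so the intermediate becomes 2012.00 × 2012.00 — a scale of ×1.8910.
The video scales with it: height 456.00 × 1.8910 ≈ 862.29.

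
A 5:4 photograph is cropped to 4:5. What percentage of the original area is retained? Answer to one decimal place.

The height stays; only width is cut (since 4:5 is narrower than 5:4).
Fraction kept = (0.800)/(1.250) ≈ 64.00%.

64.0%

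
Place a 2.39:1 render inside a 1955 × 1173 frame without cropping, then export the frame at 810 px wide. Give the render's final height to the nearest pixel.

339 px

In the 1955×1173 frame the render fills the width: height = 1955 / 2.390 ≈ 817.99 px.
Resizing to 810 px wide multiplies everything by 0.4143: 817.99 → 338.91 px.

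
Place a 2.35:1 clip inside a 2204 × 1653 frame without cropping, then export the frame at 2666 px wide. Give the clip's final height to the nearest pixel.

1134 px

At 2204×1653 the clip is width-limited, so height = 2204 / 2.350 ≈ 937.87 px.
Scaling 2204 → 2666 is ×1.2096, so the height becomes 937.87 × 1.2096 ≈ 1134.47 px.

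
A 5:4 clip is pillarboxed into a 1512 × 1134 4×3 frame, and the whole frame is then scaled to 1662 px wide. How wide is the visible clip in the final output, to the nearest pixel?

1558 px

In the 1512×1134 frame the clip fills the height: width = 1134 × 5/4 ≈ 1417.50 px.
Resizing to 1662 px wide multiplies everything by 1.0992: 1417.50 → 1558.12 px.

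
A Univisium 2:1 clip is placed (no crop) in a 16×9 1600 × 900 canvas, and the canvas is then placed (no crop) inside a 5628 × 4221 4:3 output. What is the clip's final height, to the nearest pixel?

First fit — Univisium 2:1 into 1600×900 spans the width: 1600.00 × 800.00.
The 16×9 canvas is width-limited in 5628×4221, giving 5628.00 × 3165.75; scale factor 3.5175.
Applying the same ×3.5175: 800.00 → 2814.00.

2814 px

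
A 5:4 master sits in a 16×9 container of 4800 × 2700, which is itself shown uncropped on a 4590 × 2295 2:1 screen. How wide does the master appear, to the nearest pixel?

2869 px

Inside the 4800×2700 canvas the master is height-limited at 3375.00 × 2700.00.
The 16×9 canvas is height-limited in 4590×2295, giving 4080.00 × 2295.00; scale factor 0.8500.
The master scales with it: width 3375.00 × 0.8500 ≈ 2868.75.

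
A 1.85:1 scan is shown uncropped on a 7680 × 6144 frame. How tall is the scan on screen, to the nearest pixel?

4151 px

1.85:1 is wider than 5:4, so it spans the full width.
Content height = 7680 / 1.850 ≈ 4151.35 px.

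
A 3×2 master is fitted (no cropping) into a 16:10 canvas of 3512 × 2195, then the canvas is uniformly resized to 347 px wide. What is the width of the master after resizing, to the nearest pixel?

In the 3512×2195 frame the master fills the height: width = 2195 × 3/2 ≈ 3292.50 px.
Scaling 3512 → 347 is ×0.0988, so the width becomes 3292.50 × 0.0988 ≈ 325.31 px.

325 px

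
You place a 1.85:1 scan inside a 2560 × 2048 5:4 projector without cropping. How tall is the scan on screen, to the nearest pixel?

1384 px

1.85:1 (1.850) > 5:4 (1.250), so the scan fills the width.
That makes the image 1383.78 px tall (2560 / 1.850).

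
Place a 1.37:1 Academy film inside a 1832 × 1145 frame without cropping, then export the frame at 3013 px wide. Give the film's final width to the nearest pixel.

At 1832×1145 the film is height-limited, so width = 1145 × 1.370 ≈ 1568.65 px.
Resizing to 3013 px wide multiplies everything by 1.6447: 1568.65 → 2579.88 px.

2580 px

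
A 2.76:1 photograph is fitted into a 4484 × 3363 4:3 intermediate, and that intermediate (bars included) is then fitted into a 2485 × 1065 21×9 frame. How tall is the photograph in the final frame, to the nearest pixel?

2.76:1 in 4484×3363: fills the width, so the photograph is 4484.00 × 1624.64.
Second fit — the 4:3 canvas into 2485×1065 spans the height: 1420.00 × 1065.00 (×0.3167 from 4484×3363).
So the photograph's height is 1624.64 × 0.3167 ≈ 514.49.

514 px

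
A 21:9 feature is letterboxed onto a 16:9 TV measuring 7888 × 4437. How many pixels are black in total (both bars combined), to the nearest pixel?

8333109 pixels

21:9 is wider than 16:9, so it spans the full width.
That makes the image 3380.5714 px tall (7888 × 9/21).
Black = 4437 − 3380.5714 = 1056.4286 px.
Bar area = 1056.4286 × 7888 ≈ 8333109 px.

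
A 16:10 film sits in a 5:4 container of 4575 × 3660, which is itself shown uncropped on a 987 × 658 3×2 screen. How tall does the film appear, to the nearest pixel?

514 px

16:10 in 4575×3660: fills the width, so the film is 4575.00 × 2859.38.
The 5:4 canvas is height-limited in 987×658, giving 822.50 × 658.00; scale factor 0.1798.
Applying the same ×0.1798: 2859.38 → 514.06.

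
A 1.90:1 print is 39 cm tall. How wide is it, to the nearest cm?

Width = 39 × 1.900 = 74.10.

74 cm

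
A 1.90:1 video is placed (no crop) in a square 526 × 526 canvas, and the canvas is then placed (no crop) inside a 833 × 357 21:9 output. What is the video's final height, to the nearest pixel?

First fit — 1.90:1 into 526×526 spans the width: 526.00 × 276.84.
The square canvas is height-limited in 833×357, giving 357.00 × 357.00; scale factor 0.6787.
So the video's height is 276.84 × 0.6787 ≈ 187.89.

188 px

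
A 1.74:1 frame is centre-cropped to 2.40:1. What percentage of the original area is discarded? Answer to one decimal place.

27.5%

2.40:1 is wider than 1.74:1, so the crop keeps the full width and trims the height.
Fraction kept = (1.740)/(2.400) ≈ 72.50%, so 27.50% is lost.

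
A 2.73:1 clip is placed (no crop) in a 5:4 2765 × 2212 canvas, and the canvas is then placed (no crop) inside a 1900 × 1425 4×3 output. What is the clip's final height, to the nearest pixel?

First fit — 2.73:1 into 2765×2212 spans the width: 2765.00 × 1012.82.
The 5:4 canvas is height-limited in 1900×1425, giving 1781.25 × 1425.00; scale factor 0.6442.
Applying the same ×0.6442: 1012.82 → 652.47.

652 px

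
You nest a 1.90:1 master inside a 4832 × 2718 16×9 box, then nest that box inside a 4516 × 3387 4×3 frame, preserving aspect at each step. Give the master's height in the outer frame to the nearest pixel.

2377 px

Inside the 4832×2718 canvas the master is width-limited at 4832.00 × 2543.16.
Second fit — the 16×9 canvas into 4516×3387 spans the width: 4516.00 × 2540.25 (×0.9346 from 4832×2718).
Applying the same ×0.9346: 2543.16 → 2376.84.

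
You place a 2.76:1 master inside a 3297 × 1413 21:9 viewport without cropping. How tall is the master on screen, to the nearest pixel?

1195 px

2.76:1 (2.760) > 21:9 (2.333), so the master fills the width.
That makes the image 1194.57 px tall (3297 / 2.760).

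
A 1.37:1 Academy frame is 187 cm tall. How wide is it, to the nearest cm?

187 × 1.370 = 256.19.

256 cm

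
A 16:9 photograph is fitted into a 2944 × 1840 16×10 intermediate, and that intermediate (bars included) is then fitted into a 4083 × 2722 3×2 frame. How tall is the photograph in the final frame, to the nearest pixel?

2297 px

First fit — 16:9 into 2944×1840 spans the width: 2944.00 × 1656.00.
The 16×10 canvas is width-limited in 4083×2722, giving 4083.00 × 2551.88; scale factor 1.3869.
The photograph scales with it: height 1656.00 × 1.3869 ≈ 2296.69.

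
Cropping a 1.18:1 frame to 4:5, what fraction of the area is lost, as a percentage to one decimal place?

32.2%

Going from 1.18:1 to 4:5 means cutting width while keeping height.
Fraction kept = (0.800)/(1.180) ≈ 67.80%, so 32.20% is lost.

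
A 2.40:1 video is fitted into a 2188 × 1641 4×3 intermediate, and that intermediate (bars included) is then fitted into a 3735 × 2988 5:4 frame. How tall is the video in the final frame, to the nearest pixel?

1556 px

First fit — 2.40:1 into 2188×1641 spans the width: 2188.00 × 911.67.
The 4×3 canvas is width-limited in 3735×2988, giving 3735.00 × 2801.25; scale factor 1.7070.
The video scales with it: height 911.67 × 1.7070 ≈ 1556.25.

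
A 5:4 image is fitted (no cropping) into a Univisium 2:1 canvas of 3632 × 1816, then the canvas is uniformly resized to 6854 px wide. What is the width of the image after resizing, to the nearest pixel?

At 3632×1816 the image is height-limited, so width = 1816 × 5/4 ≈ 2270.00 px.
Resizing to 6854 px wide multiplies everything by 1.8871: 2270.00 → 4283.75 px.

4284 px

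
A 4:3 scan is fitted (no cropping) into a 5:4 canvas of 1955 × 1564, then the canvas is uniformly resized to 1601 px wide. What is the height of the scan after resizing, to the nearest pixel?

1201 px

In the 1955×1564 frame the scan fills the width: height = 1955 × 3/4 ≈ 1466.25 px.
The frame scales by 1601/1955 = 0.8189; 1466.25 × 0.8189 ≈ 1200.75 px.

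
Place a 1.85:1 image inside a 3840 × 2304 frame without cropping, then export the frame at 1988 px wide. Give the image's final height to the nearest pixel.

1075 px

In the 3840×2304 frame the image fills the width: height = 3840 / 1.850 ≈ 2075.68 px.
Resizing to 1988 px wide multiplies everything by 0.5177: 2075.68 → 1074.59 px.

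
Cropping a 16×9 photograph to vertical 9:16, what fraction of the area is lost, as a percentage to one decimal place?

Going from 16×9 to vertical 9:16 means cutting width while keeping height.
Fraction kept = (0.562)/(1.778) ≈ 31.64%, so 68.36% is lost.

68.4%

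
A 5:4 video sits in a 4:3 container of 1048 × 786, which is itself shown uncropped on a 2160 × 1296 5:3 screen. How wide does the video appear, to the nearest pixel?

1620 px

First fit — 5:4 into 1048×786 spans the height: 982.50 × 786.00.
4:3 in 2160×1296: fills the height, so the intermediate becomes 1728.00 × 1296.00 — a scale of ×1.6489.
So the video's width is 982.50 × 1.6489 ≈ 1620.00.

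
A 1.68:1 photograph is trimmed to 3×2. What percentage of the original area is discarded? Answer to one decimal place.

The height stays; only width is cut (since 3×2 is narrower than 1.68:1).
Area ratio = (1.500)/(1.680) = 89.29%; the remaining 10.71% is cropped out.

10.7%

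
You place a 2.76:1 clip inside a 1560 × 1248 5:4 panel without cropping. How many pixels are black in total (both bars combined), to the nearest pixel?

2.76:1 (2.760) > 5:4 (1.250), so the clip fills the width.
That makes the image 565.2174 px tall (1560 / 2.760).
1248 − 565.2174 = 682.7826 px of bars.
That's 682.7826 × 1560 ≈ 1065141 black pixels.

1065141 pixels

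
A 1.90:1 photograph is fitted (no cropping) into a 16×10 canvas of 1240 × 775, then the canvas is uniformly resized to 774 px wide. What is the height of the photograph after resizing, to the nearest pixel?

407 px

At 1240×775 the photograph is width-limited, so height = 1240 / 1.900 ≈ 652.63 px.
Scaling 1240 → 774 is ×0.6242, so the height becomes 652.63 × 0.6242 ≈ 407.37 px.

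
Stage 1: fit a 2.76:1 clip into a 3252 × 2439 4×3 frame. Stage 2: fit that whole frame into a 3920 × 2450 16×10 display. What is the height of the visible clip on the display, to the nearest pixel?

1184 px

Inside the 3252×2439 canvas the clip is width-limited at 3252.00 × 1178.26.
4×3 in 3920×2450: fills the height, so the intermediate becomes 3266.67 × 2450.00 — a scale of ×1.0045.
The clip scales with it: height 1178.26 × 1.0045 ≈ 1183.57.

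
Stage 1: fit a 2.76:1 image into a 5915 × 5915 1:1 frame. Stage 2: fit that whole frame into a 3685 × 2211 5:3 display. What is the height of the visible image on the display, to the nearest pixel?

801 px

Inside the 5915×5915 canvas the image is width-limited at 5915.00 × 2143.12.
Second fit — the 1:1 canvas into 3685×2211 spans the height: 2211.00 × 2211.00 (×0.3738 from 5915×5915).
So the image's height is 2143.12 × 0.3738 ≈ 801.09.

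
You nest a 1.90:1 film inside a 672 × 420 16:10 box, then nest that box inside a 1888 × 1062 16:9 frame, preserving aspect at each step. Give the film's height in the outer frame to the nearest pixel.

894 px

Inside the 672×420 canvas the film is width-limited at 672.00 × 353.68.
16:10 in 1888×1062: fills the height, so the intermediate becomes 1699.20 × 1062.00 — a scale of ×2.5286.
So the film's height is 353.68 × 2.5286 ≈ 894.32.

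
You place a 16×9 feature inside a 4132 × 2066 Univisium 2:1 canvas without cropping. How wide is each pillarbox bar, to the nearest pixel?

230 px

16×9 (1.778) < Univisium 2:1 (2.000), so the feature fills the height.
The feature is 2066 × 16/9 ≈ 3672.89 px wide.
4132 − 3672.89 = 459.11 px of bars (229.56 each).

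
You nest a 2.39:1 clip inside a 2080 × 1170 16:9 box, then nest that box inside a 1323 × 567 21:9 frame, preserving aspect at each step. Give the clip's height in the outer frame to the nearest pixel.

2.39:1 in 2080×1170: fills the width, so the clip is 2080.00 × 870.29.
The 16:9 canvas is height-limited in 1323×567, giving 1008.00 × 567.00; scale factor 0.4846.
Applying the same ×0.4846: 870.29 → 421.76.

422 px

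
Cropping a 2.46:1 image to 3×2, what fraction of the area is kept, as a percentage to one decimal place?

The height stays; only width is cut (since 3×2 is narrower than 2.46:1).
Fraction kept = (1.500)/(2.460) ≈ 60.98%.

61.0%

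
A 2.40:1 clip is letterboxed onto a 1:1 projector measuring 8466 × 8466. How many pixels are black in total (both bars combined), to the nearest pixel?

41809341 pixels

2.40:1 is wider than 1:1, so it spans the full width.
That makes the image 3527.5000 px tall (8466 / 2.400).
Leftover height: 8466 − 3527.5000 = 4938.5000 px.
Across the 8466-px span: 4938.5000 × 8466 ≈ 41809341 px.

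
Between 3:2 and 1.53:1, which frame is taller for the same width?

3:2 = 1.5 and 1.53; 1.53 > 1.5. The smaller width-to-height ratio is the taller frame.

3:2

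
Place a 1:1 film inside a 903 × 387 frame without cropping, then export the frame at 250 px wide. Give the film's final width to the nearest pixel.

107 px

Fitted into 903×387, the film spans the height; its width is 387 × 1/1 ≈ 387.00 px.
The frame scales by 250/903 = 0.2769; 387.00 × 0.2769 ≈ 107.14 px.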